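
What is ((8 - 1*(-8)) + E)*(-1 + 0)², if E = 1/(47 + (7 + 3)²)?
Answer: 2353/147 ≈ 16.007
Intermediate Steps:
E = 1/147 (E = 1/(47 + 10²) = 1/(47 + 100) = 1/147 ≈ 0.0068027)
((8 - 1*(-8)) + E)*(-1 + 0)² = ((8 - 1*(-8)) + 1/147)*(-1 + 0)² = ((8 + 8) + 1/147)*(-1)² = (16 + 1/147)*1 = (2353/147)*1 = 2353/147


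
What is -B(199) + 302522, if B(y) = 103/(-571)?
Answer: 172740165/571 ≈ 3.0252e+5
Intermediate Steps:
B(y) = -103/571 (B(y) = 103*(-1/571) = -103/571)
-B(199) + 302522 = -1*(-103/571) + 302522 = 103/571 + 302522 = 172740165/571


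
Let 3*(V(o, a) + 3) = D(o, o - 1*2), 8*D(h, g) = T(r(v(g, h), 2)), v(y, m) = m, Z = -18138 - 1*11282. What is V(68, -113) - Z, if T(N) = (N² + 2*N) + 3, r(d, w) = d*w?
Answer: 241593/8 ≈ 30199.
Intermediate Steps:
Z = -29420 (Z = -18138 - 11282 = -29420)
T(N) = 3 + N² + 2*N
D(h, g) = 3/8 + h/2 + h²/2 (D(h, g) = (3 + (h*2)² + 2*(h*2))/8 = (3 + (2*h)² + 2*(2*h))/8 = (3 + 4*h² + 4*h)/8 = (3 + 4*h + 4*h²)/8 = 3/8 + h/2 + h²/2)
V(o, a) = -23/8 + o/6 + o²/6 (V(o, a) = -3 + (3/8 + o/2 + o²/2)/3 = -3 + (⅛ + o/6 + o²/6) = -23/8 + o/6 + o²/6)
V(68, -113) - Z = (-23/8 + (⅙)*68 + (⅙)*68²) - 1*(-29420) = (-23/8 + 34/3 + (⅙)*4624) + 29420 = (-23/8 + 34/3 + 2312/3) + 29420 = 6233/8 + 29420 = 241593/8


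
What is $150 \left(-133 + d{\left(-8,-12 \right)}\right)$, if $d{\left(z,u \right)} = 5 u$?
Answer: $-28950$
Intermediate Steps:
$150 \left(-133 + d{\left(-8,-12 \right)}\right) = 150 \left(-133 + 5 \left(-12\right)\right) = 150 \left(-133 - 60\right) = 150 \left(-193\right) = -28950$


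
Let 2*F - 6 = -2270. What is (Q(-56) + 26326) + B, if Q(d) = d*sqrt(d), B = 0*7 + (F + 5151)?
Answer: 30345 - 112*I*sqrt(14) ≈ 30345.0 - 419.07*I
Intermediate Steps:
F = -1132 (F = 3 + (1/2)*(-2270) = 3 - 1135 = -1132)
B = 4019 (B = 0*7 + (-1132 + 5151) = 0 + 4019 = 4019)
Q(d) = d**(3/2)
(Q(-56) + 26326) + B = ((-56)**(3/2) + 26326) + 4019 = (-112*I*sqrt(14) + 26326) + 4019 = (26326 - 112*I*sqrt(14)) + 4019 = 30345 - 112*I*sqrt(14)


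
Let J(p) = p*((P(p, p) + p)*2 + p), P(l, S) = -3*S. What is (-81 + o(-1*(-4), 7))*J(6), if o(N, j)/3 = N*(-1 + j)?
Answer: 972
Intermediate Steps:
o(N, j) = 3*N*(-1 + j) (o(N, j) = 3*(N*(-1 + j)) = 3*N*(-1 + j))
J(p) = -3*p² (J(p) = p*((-3*p + p)*2 + p) = p*(-2*p*2 + p) = p*(-4*p + p) = p*(-3*p) = -3*p²)
(-81 + o(-1*(-4), 7))*J(6) = (-81 + 3*(-1*(-4))*(-1 + 7))*(-3*6²) = (-81 + 3*4*6)*(-3*36) = (-81 + 72)*(-108) = -9*(-108) = 972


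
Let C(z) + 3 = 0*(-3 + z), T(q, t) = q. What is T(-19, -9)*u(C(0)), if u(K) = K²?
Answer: -171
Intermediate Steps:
C(z) = -3 (C(z) = -3 + 0*(-3 + z) = -3 + 0 = -3)
T(-19, -9)*u(C(0)) = -19*(-3)² = -19*9 = -171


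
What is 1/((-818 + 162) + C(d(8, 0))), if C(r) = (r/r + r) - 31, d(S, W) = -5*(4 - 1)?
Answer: -1/701 ≈ -0.0014265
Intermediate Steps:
d(S, W) = -15 (d(S, W) = -5*3 = -15)
C(r) = -30 + r (C(r) = (1 + r) - 31 = -30 + r)
1/((-818 + 162) + C(d(8, 0))) = 1/((-818 + 162) + (-30 - 15)) = 1/(-656 - 45) = 1/(-701) = -1/701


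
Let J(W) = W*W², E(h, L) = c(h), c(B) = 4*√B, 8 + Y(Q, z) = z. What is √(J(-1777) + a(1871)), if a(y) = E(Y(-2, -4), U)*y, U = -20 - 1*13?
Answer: √(-5611284433 + 14968*I*√3) ≈ 0.2 + 74909.0*I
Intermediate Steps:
U = -33 (U = -20 - 13 = -33)
Y(Q, z) = -8 + z
E(h, L) = 4*√h
a(y) = 8*I*y*√3 (a(y) = (4*√(-8 - 4))*y = (4*√(-12))*y = (4*(2*I*√3))*y = (8*I*√3)*y = 8*I*y*√3)
J(W) = W³
√(J(-1777) + a(1871)) = √((-1777)³ + 8*I*1871*√3) = √(-5611284433 + 14968*I*√3)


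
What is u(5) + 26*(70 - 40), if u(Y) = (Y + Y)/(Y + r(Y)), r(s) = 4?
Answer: 7030/9 ≈ 781.11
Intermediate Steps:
u(Y) = 2*Y/(4 + Y) (u(Y) = (Y + Y)/(Y + 4) = (2*Y)/(4 + Y) = 2*Y/(4 + Y))
u(5) + 26*(70 - 40) = 2*5/(4 + 5) + 26*(70 - 40) = 2*5/9 + 26*30 = 2*5*(⅑) + 780 = 10/9 + 780 = 7030/9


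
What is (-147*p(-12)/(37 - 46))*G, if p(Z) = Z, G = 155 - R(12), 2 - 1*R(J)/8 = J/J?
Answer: -28812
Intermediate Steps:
R(J) = 8 (R(J) = 16 - 8*J/J = 16 - 8*1 = 16 - 8 = 8)
G = 147 (G = 155 - 1*8 = 155 - 8 = 147)
(-147*p(-12)/(37 - 46))*G = -147*(-12/(37 - 46))*147 = -147/((-9*(-1/12)))*147 = -147/¾*147 = -147*4/3*147 = -196*147 = -28812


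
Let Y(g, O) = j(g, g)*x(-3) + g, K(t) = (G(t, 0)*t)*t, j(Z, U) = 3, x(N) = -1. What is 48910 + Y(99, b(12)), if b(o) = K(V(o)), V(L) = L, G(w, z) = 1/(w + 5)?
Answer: 49006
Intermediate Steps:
G(w, z) = 1/(5 + w)
K(t) = t**2/(5 + t) (K(t) = (t/(5 + t))*t = t**2/(5 + t))
b(o) = o**2/(5 + o)
Y(g, O) = -3 + g (Y(g, O) = 3*(-1) + g = -3 + g)
48910 + Y(99, b(12)) = 48910 + (-3 + 99) = 48910 + 96 = 49006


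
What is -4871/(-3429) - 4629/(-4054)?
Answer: 35619875/13901166 ≈ 2.5624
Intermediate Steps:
-4871/(-3429) - 4629/(-4054) = -4871*(-1/3429) - 4629*(-1/4054) = 4871/3429 + 4629/4054 = 35619875/13901166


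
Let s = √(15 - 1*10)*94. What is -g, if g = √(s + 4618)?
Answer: -√(4618 + 94*√5) ≈ -69.485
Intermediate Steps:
s = 94*√5 (s = √(15 - 10)*94 = √5*94 = 94*√5 ≈ 210.19)
g = √(4618 + 94*√5) (g = √(94*√5 + 4618) = √(4618 + 94*√5) ≈ 69.485)
-g = -√(4618 + 94*√5)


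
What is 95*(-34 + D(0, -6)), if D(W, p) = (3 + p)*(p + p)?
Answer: 190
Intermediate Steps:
D(W, p) = 2*p*(3 + p) (D(W, p) = (3 + p)*(2*p) = 2*p*(3 + p))
95*(-34 + D(0, -6)) = 95*(-34 + 2*(-6)*(3 - 6)) = 95*(-34 + 2*(-6)*(-3)) = 95*(-34 + 36) = 95*2 = 190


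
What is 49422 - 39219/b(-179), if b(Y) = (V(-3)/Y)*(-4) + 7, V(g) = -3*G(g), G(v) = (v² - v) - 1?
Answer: 48381861/1121 ≈ 43160.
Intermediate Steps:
G(v) = -1 + v² - v
V(g) = 3 - 3*g² + 3*g (V(g) = -3*(-1 + g² - g) = 3 - 3*g² + 3*g)
b(Y) = 7 + 132/Y (b(Y) = ((3 - 3*(-3)² + 3*(-3))/Y)*(-4) + 7 = ((3 - 3*9 - 9)/Y)*(-4) + 7 = ((3 - 27 - 9)/Y)*(-4) + 7 = -33/Y*(-4) + 7 = 132/Y + 7 = 7 + 132/Y)
49422 - 39219/b(-179) = 49422 - 39219/(7 + 132/(-179)) = 49422 - 39219/(7 + 132*(-1/179)) = 49422 - 39219/(7 - 132/179) = 49422 - 39219/1121/179 = 49422 - 39219*179/1121 = 49422 - 7020201/1121 = 48381861/1121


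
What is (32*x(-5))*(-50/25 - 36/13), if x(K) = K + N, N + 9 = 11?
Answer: 5952/13 ≈ 457.85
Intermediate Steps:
N = 2 (N = -9 + 11 = 2)
x(K) = 2 + K (x(K) = K + 2 = 2 + K)
(32*x(-5))*(-50/25 - 36/13) = (32*(2 - 5))*(-50/25 - 36/13) = (32*(-3))*(-50*1/25 - 36*1/13) = -96*(-2 - 36/13) = -96*(-62/13) = 5952/13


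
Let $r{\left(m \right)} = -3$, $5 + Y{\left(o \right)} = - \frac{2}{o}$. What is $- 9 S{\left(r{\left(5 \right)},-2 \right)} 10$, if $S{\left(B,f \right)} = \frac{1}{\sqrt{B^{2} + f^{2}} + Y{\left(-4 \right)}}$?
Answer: $\frac{1620}{29} + \frac{360 \sqrt{13}}{29} \approx 100.62$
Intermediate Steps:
$Y{\left(o \right)} = -5 - \frac{2}{o}$
$S{\left(B,f \right)} = \frac{1}{- \frac{9}{2} + \sqrt{B^{2} + f^{2}}}$ ($S{\left(B,f \right)} = \frac{1}{\sqrt{B^{2} + f^{2}} - \left(5 + \frac{2}{-4}\right)} = \frac{1}{\sqrt{B^{2} + f^{2}} - \frac{9}{2}} = \frac{1}{- \frac{9}{2} + \sqrt{B^{2} + f^{2}}}$)
$- 9 S{\left(r{\left(5 \right)},-2 \right)} 10 = - 9 \frac{2}{-9 + 2 \sqrt{\left(-3\right)^{2} + \left(-2\right)^{2}}} \cdot 10 = - 9 \frac{2}{-9 + 2 \sqrt{9 + 4}} \cdot 10 = - 9 \frac{2}{-9 + 2 \sqrt{13}} \cdot 10 = - \frac{18}{-9 + 2 \sqrt{13}} \cdot 10 = - \frac{180}{-9 + 2 \sqrt{13}}$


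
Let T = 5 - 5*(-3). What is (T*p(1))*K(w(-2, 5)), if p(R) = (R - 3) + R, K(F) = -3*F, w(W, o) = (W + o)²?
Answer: 540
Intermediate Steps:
p(R) = -3 + 2*R (p(R) = (-3 + R) + R = -3 + 2*R)
T = 20 (T = 5 + 15 = 20)
(T*p(1))*K(w(-2, 5)) = (20*(-3 + 2*1))*(-3*(-2 + 5)²) = (20*(-3 + 2))*(-3*3²) = (20*(-1))*(-3*9) = -20*(-27) = 540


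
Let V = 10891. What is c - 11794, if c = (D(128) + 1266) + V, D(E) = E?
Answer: 491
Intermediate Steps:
c = 12285 (c = (128 + 1266) + 10891 = 1394 + 10891 = 12285)
c - 11794 = 12285 - 11794 = 491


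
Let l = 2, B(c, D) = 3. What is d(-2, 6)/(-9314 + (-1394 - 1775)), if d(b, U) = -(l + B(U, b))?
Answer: 5/12483 ≈ 0.00040054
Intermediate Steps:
d(b, U) = -5 (d(b, U) = -(2 + 3) = -1*5 = -5)
d(-2, 6)/(-9314 + (-1394 - 1775)) = -5/(-9314 + (-1394 - 1775)) = -5/(-9314 - 3169) = -5/(-12483) = -5*(-1/12483) = 5/12483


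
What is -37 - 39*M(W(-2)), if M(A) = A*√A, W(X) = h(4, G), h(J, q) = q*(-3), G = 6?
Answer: -37 + 2106*I*√2 ≈ -37.0 + 2978.3*I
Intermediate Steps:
h(J, q) = -3*q
W(X) = -18 (W(X) = -3*6 = -18)
M(A) = A^(3/2)
-37 - 39*M(W(-2)) = -37 - (-2106)*I*√2 = -37 + 2106*I*√2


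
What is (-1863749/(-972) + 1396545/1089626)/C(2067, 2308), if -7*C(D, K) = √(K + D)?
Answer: -1016073404807*√7/13238955900 ≈ -203.06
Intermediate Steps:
C(D, K) = -√(D + K)/7 (C(D, K) = -√(K + D)/7 = -√(D + K)/7)
(-1863749/(-972) + 1396545/1089626)/C(2067, 2308) = (-1863749/(-972) + 1396545/1089626)/((-√(2067 + 2308)/7)) = (-1863749*(-1/972) + 1396545*(1/1089626))/((-25*√7/7)) = (1863749/972 + 1396545/1089626)/((-25*√7/7)) = 1016073404807/(529558236*((-25*√7/7))) = 1016073404807*(-√7/25)/529558236 = -1016073404807*√7/13238955900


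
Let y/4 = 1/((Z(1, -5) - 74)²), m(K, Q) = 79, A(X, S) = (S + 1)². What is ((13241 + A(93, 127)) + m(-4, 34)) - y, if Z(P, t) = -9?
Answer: 204630852/6889 ≈ 29704.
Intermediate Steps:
A(X, S) = (1 + S)²
y = 4/6889 (y = 4/((-9 - 74)²) = 4/((-83)²) = 4/6889 ≈ 0.00058064)
((13241 + A(93, 127)) + m(-4, 34)) - y = ((13241 + (1 + 127)²) + 79) - 1*4/6889 = ((13241 + 128²) + 79) - 4/6889 = ((13241 + 16384) + 79) - 4/6889 = (29625 + 79) - 4/6889 = 29704 - 4/6889 = 204630852/6889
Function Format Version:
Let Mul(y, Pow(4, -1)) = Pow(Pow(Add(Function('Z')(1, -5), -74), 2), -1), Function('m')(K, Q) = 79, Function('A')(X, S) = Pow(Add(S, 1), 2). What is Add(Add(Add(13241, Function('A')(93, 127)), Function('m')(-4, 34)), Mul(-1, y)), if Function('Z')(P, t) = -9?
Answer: Rational(204630852, 6889) ≈ 29704.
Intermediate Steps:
Function('A')(X, S) = Pow(Add(1, S), 2)
y = Rational(4, 6889) (y = Mul(4, Pow(Pow(Add(-9, -74), 2), -1)) = Mul(4, Pow(Pow(-83, 2), -1)) = Mul(4, Pow(6889, -1)) = Mul(4, Rational(1, 6889)) = Rational(4, 6889) ≈ 0.00058064)
Add(Add(Add(13241, Function('A')(93, 127)), Function('m')(-4, 34)), Mul(-1, y)) = Add(Add(Add(13241, Pow(Add(1, 127), 2)), 79), Mul(-1, Rational(4, 6889))) = Add(Add(Add(13241, Pow(128, 2)), 79), Rational(-4, 6889)) = Add(Add(Add(13241, 16384), 79), Rational(-4, 6889)) = Add(Add(29625, 79), Rational(-4, 6889)) = Add(29704, Rational(-4, 6889)) = Rational(204630852, 6889)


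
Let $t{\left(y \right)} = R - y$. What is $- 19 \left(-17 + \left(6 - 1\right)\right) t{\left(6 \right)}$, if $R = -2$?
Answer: $-1824$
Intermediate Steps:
$t{\left(y \right)} = -2 - y$
$- 19 \left(-17 + \left(6 - 1\right)\right) t{\left(6 \right)} = - 19 \left(-17 + \left(6 - 1\right)\right) \left(-2 - 6\right) = - 19 \left(-17 + 5\right) \left(-8\right) = \left(-19\right) \left(-12\right) \left(-8\right) = 228 \left(-8\right) = -1824$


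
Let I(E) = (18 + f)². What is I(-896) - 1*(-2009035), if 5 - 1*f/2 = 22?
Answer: 2009291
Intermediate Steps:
f = -34 (f = 10 - 2*22 = 10 - 44 = -34)
I(E) = 256 (I(E) = (18 - 34)² = (-16)² = 256)
I(-896) - 1*(-2009035) = 256 - 1*(-2009035) = 256 + 2009035 = 2009291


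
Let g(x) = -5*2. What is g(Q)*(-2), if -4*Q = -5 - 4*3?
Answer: 20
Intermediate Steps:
Q = 17/4 (Q = -(-5 - 4*3)/4 = -(-5 - 12)/4 = -¼*(-17) = 17/4 ≈ 4.2500)
g(x) = -10
g(Q)*(-2) = -10*(-2) = 20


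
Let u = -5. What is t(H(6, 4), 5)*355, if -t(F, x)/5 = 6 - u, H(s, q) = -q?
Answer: -19525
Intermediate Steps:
t(F, x) = -55 (t(F, x) = -5*(6 - 1*(-5)) = -5*(6 + 5) = -5*11 = -55)
t(H(6, 4), 5)*355 = -55*355 = -19525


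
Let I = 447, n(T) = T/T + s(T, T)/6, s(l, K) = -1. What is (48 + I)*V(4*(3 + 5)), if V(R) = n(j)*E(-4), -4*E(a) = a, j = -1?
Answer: 825/2 ≈ 412.50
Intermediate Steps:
E(a) = -a/4
n(T) = ⅚ (n(T) = T/T - 1/6 = 1 - 1*⅙ = 1 - ⅙ = ⅚)
V(R) = ⅚ (V(R) = 5*(-¼*(-4))/6 = (⅚)*1 = ⅚)
(48 + I)*V(4*(3 + 5)) = (48 + 447)*(⅚) = 495*(⅚) = 825/2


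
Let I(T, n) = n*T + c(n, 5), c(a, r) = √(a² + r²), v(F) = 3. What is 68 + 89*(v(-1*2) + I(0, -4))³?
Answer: 35312 + 6052*√41 ≈ 74064.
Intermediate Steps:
I(T, n) = √(25 + n²) + T*n (I(T, n) = n*T + √(n² + 5²) = T*n + √(n² + 25) = T*n + √(25 + n²) = √(25 + n²) + T*n)
68 + 89*(v(-1*2) + I(0, -4))³ = 68 + 89*(3 + (√(25 + (-4)²) + 0*(-4)))³ = 68 + 89*(3 + (√(25 + 16) + 0))³ = 68 + 89*(3 + (√41 + 0))³ = 68 + 89*(3 + √41)³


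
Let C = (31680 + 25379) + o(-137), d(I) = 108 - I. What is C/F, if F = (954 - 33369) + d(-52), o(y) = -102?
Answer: -56957/32255 ≈ -1.7658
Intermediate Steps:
C = 56957 (C = (31680 + 25379) - 102 = 57059 - 102 = 56957)
F = -32255 (F = (954 - 33369) + (108 - 1*(-52)) = -32415 + (108 + 52) = -32415 + 160 = -32255)
C/F = 56957/(-32255) = 56957*(-1/32255) = -56957/32255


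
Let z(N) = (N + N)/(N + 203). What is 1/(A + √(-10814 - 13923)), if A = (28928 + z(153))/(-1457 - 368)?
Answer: -1672762124450/2636949995622069 - 105527522500*I*√24737/2636949995622069 ≈ -0.00063435 - 0.0062942*I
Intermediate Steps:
z(N) = 2*N/(203 + N) (z(N) = (2*N)/(203 + N) = 2*N/(203 + N))
A = -5149337/324850 (A = (28928 + 2*153/(203 + 153))/(-1457 - 368) = (28928 + 2*153/356)/(-1825) = (28928 + 2*153*(1/356))*(-1/1825) = (28928 + 153/178)*(-1/1825) = (5149337/178)*(-1/1825) = -5149337/324850 ≈ -15.851)
1/(A + √(-10814 - 13923)) = 1/(-5149337/324850 + √(-10814 - 13923)) = 1/(-5149337/324850 + √(-24737)) = 1/(-5149337/324850 + I*√24737)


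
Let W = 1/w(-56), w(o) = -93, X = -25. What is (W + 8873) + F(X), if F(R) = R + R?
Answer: 820538/93 ≈ 8823.0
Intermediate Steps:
F(R) = 2*R
W = -1/93 (W = 1/(-93) = -1/93 ≈ -0.010753)
(W + 8873) + F(X) = (-1/93 + 8873) + 2*(-25) = 825188/93 - 50 = 820538/93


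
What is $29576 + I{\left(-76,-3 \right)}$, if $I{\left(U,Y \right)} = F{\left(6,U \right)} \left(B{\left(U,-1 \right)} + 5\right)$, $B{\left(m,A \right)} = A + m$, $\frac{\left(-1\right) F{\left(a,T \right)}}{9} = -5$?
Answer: $26336$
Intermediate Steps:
$F{\left(a,T \right)} = 45$ ($F{\left(a,T \right)} = \left(-9\right) \left(-5\right) = 45$)
$I{\left(U,Y \right)} = 180 + 45 U$ ($I{\left(U,Y \right)} = 45 \left(\left(-1 + U\right) + 5\right) = 45 \left(4 + U\right) = 180 + 45 U$)
$29576 + I{\left(-76,-3 \right)} = 29576 + \left(180 + 45 \left(-76\right)\right) = 29576 + \left(180 - 3420\right) = 29576 - 3240 = 26336$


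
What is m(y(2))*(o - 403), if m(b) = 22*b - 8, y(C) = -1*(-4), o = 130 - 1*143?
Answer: -33280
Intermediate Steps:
o = -13 (o = 130 - 143 = -13)
y(C) = 4
m(b) = -8 + 22*b
m(y(2))*(o - 403) = (-8 + 22*4)*(-13 - 403) = (-8 + 88)*(-416) = 80*(-416) = -33280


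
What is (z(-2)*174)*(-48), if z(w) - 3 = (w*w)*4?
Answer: -158688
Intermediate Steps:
z(w) = 3 + 4*w² (z(w) = 3 + (w*w)*4 = 3 + w²*4 = 3 + 4*w²)
(z(-2)*174)*(-48) = ((3 + 4*(-2)²)*174)*(-48) = ((3 + 4*4)*174)*(-48) = ((3 + 16)*174)*(-48) = (19*174)*(-48) = 3306*(-48) = -158688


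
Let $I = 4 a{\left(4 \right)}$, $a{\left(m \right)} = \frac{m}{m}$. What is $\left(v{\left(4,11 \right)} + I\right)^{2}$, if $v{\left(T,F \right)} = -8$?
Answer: $16$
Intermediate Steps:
$a{\left(m \right)} = 1$
$I = 4$ ($I = 4 \cdot 1 = 4$)
$\left(v{\left(4,11 \right)} + I\right)^{2} = \left(-8 + 4\right)^{2} = \left(-4\right)^{2} = 16$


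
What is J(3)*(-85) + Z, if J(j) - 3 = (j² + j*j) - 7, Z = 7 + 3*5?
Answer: -1168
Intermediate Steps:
Z = 22 (Z = 7 + 15 = 22)
J(j) = -4 + 2*j² (J(j) = 3 + ((j² + j*j) - 7) = 3 + ((j² + j²) - 7) = 3 + (2*j² - 7) = 3 + (-7 + 2*j²) = -4 + 2*j²)
J(3)*(-85) + Z = (-4 + 2*3²)*(-85) + 22 = (-4 + 2*9)*(-85) + 22 = (-4 + 18)*(-85) + 22 = 14*(-85) + 22 = -1190 + 22 = -1168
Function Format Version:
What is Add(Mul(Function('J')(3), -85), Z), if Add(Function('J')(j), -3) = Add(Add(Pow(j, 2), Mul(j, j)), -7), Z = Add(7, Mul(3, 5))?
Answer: -1168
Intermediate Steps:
Z = 22 (Z = Add(7, 15) = 22)
Function('J')(j) = Add(-4, Mul(2, Pow(j, 2))) (Function('J')(j) = Add(3, Add(Add(Pow(j, 2), Mul(j, j)), -7)) = Add(3, Add(Add(Pow(j, 2), Pow(j, 2)), -7)) = Add(3, Add(Mul(2, Pow(j, 2)), -7)) = Add(3, Add(-7, Mul(2, Pow(j, 2)))) = Add(-4, Mul(2, Pow(j, 2))))
Add(Mul(Function('J')(3), -85), Z) = Add(Mul(Add(-4, Mul(2, Pow(3, 2))), -85), 22) = Add(Mul(Add(-4, Mul(2, 9)), -85), 22) = Add(Mul(Add(-4, 18), -85), 22) = Add(Mul(14, -85), 22) = Add(-1190, 22) = -1168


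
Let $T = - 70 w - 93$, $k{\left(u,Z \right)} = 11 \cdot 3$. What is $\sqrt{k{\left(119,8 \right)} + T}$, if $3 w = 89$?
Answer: $\frac{i \sqrt{19230}}{3} \approx 46.224 i$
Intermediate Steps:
$w = \frac{89}{3}$ ($w = \frac{1}{3} \cdot 89 = \frac{89}{3} \approx 29.667$)
$k{\left(u,Z \right)} = 33$
$T = - \frac{6509}{3}$ ($T = \left(-70\right) \frac{89}{3} - 93 = - \frac{6230}{3} - 93 = - \frac{6509}{3} \approx -2169.7$)
$\sqrt{k{\left(119,8 \right)} + T} = \sqrt{33 - \frac{6509}{3}} = \sqrt{- \frac{6410}{3}} = \frac{i \sqrt{19230}}{3}$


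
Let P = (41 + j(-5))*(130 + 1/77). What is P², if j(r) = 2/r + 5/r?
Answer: 32471319204/1225 ≈ 2.6507e+7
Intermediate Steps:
j(r) = 7/r
P = 180198/35 (P = (41 + 7/(-5))*(130 + 1/77) = (41 + 7*(-⅕))*(130 + 1/77) = (41 - 7/5)*(10011/77) = (198/5)*(10011/77) = 180198/35 ≈ 5148.5)
P² = (180198/35)² = 32471319204/1225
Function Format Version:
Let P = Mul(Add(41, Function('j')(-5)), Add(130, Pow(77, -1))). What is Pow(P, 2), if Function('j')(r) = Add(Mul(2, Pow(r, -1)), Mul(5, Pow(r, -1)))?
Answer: Rational(32471319204, 1225) ≈ 2.6507e+7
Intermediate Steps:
Function('j')(r) = Mul(7, Pow(r, -1))
P = Rational(180198, 35) (P = Mul(Add(41, Mul(7, Pow(-5, -1))), Add(130, Pow(77, -1))) = Mul(Add(41, Mul(7, Rational(-1, 5))), Add(130, Rational(1, 77))) = Mul(Add(41, Rational(-7, 5)), Rational(10011, 77)) = Mul(Rational(198, 5), Rational(10011, 77)) = Rational(180198, 35) ≈ 5148.5)
Pow(P, 2) = Pow(Rational(180198, 35), 2) = Rational(32471319204, 1225)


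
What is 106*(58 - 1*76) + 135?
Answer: -1773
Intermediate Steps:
106*(58 - 1*76) + 135 = 106*(58 - 76) + 135 = 106*(-18) + 135 = -1908 + 135 = -1773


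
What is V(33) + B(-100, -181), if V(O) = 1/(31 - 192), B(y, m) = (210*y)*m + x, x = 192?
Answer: 611991911/161 ≈ 3.8012e+6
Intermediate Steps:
B(y, m) = 192 + 210*m*y (B(y, m) = (210*y)*m + 192 = 210*m*y + 192 = 192 + 210*m*y)
V(O) = -1/161 (V(O) = 1/(-161) = -1/161)
V(33) + B(-100, -181) = -1/161 + (192 + 210*(-181)*(-100)) = -1/161 + (192 + 3801000) = -1/161 + 3801192 = 611991911/161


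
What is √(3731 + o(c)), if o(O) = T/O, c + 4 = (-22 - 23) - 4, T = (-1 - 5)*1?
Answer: √10480697/53 ≈ 61.083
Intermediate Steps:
T = -6 (T = -6*1 = -6)
c = -53 (c = -4 + ((-22 - 23) - 4) = -4 + (-45 - 4) = -4 - 49 = -53)
o(O) = -6/O
√(3731 + o(c)) = √(3731 - 6/(-53)) = √(3731 - 6*(-1/53)) = √(3731 + 6/53) = √(197749/53) = √10480697/53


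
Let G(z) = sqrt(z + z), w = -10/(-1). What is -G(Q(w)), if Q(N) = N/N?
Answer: -sqrt(2) ≈ -1.4142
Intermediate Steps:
w = 10 (w = -10*(-1) = 10)
Q(N) = 1
G(z) = sqrt(2)*sqrt(z) (G(z) = sqrt(2*z) = sqrt(2)*sqrt(z))
-G(Q(w)) = -sqrt(2)*sqrt(1) = -sqrt(2)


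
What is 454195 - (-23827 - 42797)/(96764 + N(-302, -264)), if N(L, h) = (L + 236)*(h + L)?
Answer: 7614587503/16765 ≈ 4.5420e+5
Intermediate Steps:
N(L, h) = (236 + L)*(L + h)
454195 - (-23827 - 42797)/(96764 + N(-302, -264)) = 454195 - (-23827 - 42797)/(96764 + ((-302)**2 + 236*(-302) + 236*(-264) - 302*(-264))) = 454195 - (-66624)/(96764 + (91204 - 71272 - 62304 + 79728)) = 454195 - (-66624)/(96764 + 37356) = 454195 - (-66624)/134120 = 454195 - 1*(-8328/16765) = 454195 + 8328/16765 = 7614587503/16765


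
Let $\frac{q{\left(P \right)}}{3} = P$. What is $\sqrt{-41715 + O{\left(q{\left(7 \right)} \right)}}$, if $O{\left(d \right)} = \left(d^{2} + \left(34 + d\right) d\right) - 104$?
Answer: $i \sqrt{40223} \approx 200.56 i$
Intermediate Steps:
$q{\left(P \right)} = 3 P$
$O{\left(d \right)} = -104 + d^{2} + d \left(34 + d\right)$ ($O{\left(d \right)} = \left(d^{2} + d \left(34 + d\right)\right) - 104 = -104 + d^{2} + d \left(34 + d\right)$)
$\sqrt{-41715 + O{\left(q{\left(7 \right)} \right)}} = \sqrt{-41715 + \left(-104 + 2 \left(3 \cdot 7\right)^{2} + 34 \cdot 3 \cdot 7\right)} = \sqrt{-41715 + \left(-104 + 2 \cdot 21^{2} + 34 \cdot 21\right)} = \sqrt{-41715 + \left(-104 + 2 \cdot 441 + 714\right)} = \sqrt{-41715 + \left(-104 + 882 + 714\right)} = \sqrt{-41715 + 1492} = \sqrt{-40223} = i \sqrt{40223}$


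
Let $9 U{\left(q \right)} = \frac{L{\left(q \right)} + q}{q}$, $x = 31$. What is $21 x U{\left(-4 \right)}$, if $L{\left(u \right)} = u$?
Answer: $\frac{434}{3} \approx 144.67$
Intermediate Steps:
$U{\left(q \right)} = \frac{2}{9}$ ($U{\left(q \right)} = \frac{\left(q + q\right) \frac{1}{q}}{9} = \frac{2 q \frac{1}{q}}{9} = \frac{1}{9} \cdot 2 = \frac{2}{9}$)
$21 x U{\left(-4 \right)} = 21 \cdot 31 \cdot \frac{2}{9} = 651 \cdot \frac{2}{9} = \frac{434}{3}$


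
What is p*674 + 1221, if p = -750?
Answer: -504279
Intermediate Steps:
p*674 + 1221 = -750*674 + 1221 = -505500 + 1221 = -504279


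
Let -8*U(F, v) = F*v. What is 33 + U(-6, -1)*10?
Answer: 51/2 ≈ 25.500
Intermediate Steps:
U(F, v) = -F*v/8
33 + U(-6, -1)*10 = 33 - 1/8*(-6)*(-1)*10 = 33 - 3/4*10 = 33 - 15/2 = 51/2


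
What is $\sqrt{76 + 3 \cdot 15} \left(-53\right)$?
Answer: $-583$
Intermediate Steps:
$\sqrt{76 + 3 \cdot 15} \left(-53\right) = \sqrt{76 + 45} \left(-53\right) = \sqrt{121} \left(-53\right) = 11 \left(-53\right) = -583$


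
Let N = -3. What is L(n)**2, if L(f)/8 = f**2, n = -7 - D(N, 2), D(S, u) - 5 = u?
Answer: 2458624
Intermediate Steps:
D(S, u) = 5 + u
n = -14 (n = -7 - (5 + 2) = -7 - 1*7 = -7 - 7 = -14)
L(f) = 8*f**2
L(n)**2 = (8*(-14)**2)**2 = (8*196)**2 = 1568**2 = 2458624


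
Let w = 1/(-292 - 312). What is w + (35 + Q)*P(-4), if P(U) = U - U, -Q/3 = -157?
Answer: -1/604 ≈ -0.0016556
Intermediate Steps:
Q = 471 (Q = -3*(-157) = 471)
w = -1/604 (w = 1/(-604) = -1/604 ≈ -0.0016556)
P(U) = 0
w + (35 + Q)*P(-4) = -1/604 + (35 + 471)*0 = -1/604 + 506*0 = -1/604 + 0 = -1/604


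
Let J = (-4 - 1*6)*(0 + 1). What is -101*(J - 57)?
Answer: 6767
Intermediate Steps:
J = -10 (J = (-4 - 6)*1 = -10*1 = -10)
-101*(J - 57) = -101*(-10 - 57) = -101*(-67) = 6767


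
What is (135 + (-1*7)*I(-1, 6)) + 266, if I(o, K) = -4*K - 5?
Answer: 604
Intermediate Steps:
I(o, K) = -5 - 4*K
(135 + (-1*7)*I(-1, 6)) + 266 = (135 + (-1*7)*(-5 - 4*6)) + 266 = (135 - 7*(-5 - 24)) + 266 = (135 - 7*(-29)) + 266 = (135 + 203) + 266 = 338 + 266 = 604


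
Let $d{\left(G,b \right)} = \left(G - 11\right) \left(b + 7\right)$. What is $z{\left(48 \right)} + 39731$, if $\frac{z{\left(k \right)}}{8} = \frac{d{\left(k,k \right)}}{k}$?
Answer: $\frac{240421}{6} \approx 40070.0$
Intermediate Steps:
$d{\left(G,b \right)} = \left(-11 + G\right) \left(7 + b\right)$
$z{\left(k \right)} = \frac{8 \left(-77 + k^{2} - 4 k\right)}{k}$ ($z{\left(k \right)} = 8 \frac{-77 - 11 k + 7 k + k k}{k} = 8 \frac{-77 - 11 k + 7 k + k^{2}}{k} = 8 \frac{-77 + k^{2} - 4 k}{k} = \frac{8 \left(-77 + k^{2} - 4 k\right)}{k}$)
$z{\left(48 \right)} + 39731 = \left(-32 - \frac{616}{48} + 8 \cdot 48\right) + 39731 = \left(-32 - \frac{77}{6} + 384\right) + 39731 = \frac{2035}{6} + 39731 = \frac{240421}{6}$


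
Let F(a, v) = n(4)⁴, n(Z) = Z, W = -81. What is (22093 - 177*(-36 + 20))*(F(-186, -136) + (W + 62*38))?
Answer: 63085175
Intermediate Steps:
F(a, v) = 256 (F(a, v) = 4⁴ = 256)
(22093 - 177*(-36 + 20))*(F(-186, -136) + (W + 62*38)) = (22093 - 177*(-36 + 20))*(256 + (-81 + 62*38)) = (22093 - 177*(-16))*(256 + (-81 + 2356)) = (22093 + 2832)*(256 + 2275) = 24925*2531 = 63085175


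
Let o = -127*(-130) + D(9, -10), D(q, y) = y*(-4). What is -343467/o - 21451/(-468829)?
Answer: -160672276093/7759119950 ≈ -20.708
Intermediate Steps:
D(q, y) = -4*y
o = 16550 (o = -127*(-130) - 4*(-10) = 16510 + 40 = 16550)
-343467/o - 21451/(-468829) = -343467/16550 - 21451/(-468829) = -343467*1/16550 - 21451*(-1/468829) = -343467/16550 + 21451/468829 = -160672276093/7759119950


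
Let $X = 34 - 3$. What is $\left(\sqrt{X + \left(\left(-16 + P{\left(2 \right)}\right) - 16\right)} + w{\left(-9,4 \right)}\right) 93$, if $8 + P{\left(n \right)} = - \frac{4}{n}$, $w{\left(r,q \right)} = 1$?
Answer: $93 + 93 i \sqrt{11} \approx 93.0 + 308.45 i$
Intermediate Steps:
$P{\left(n \right)} = -8 - \frac{4}{n}$
$X = 31$ ($X = 34 - 3 = 31$)
$\left(\sqrt{X + \left(\left(-16 + P{\left(2 \right)}\right) - 16\right)} + w{\left(-9,4 \right)}\right) 93 = \left(\sqrt{31 - 42} + 1\right) 93 = \left(\sqrt{-11} + 1\right) 93 = \left(i \sqrt{11} + 1\right) 93 = \left(1 + i \sqrt{11}\right) 93 = 93 + 93 i \sqrt{11}$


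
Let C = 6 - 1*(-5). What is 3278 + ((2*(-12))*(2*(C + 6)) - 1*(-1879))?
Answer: 4341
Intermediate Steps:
C = 11 (C = 6 + 5 = 11)
3278 + ((2*(-12))*(2*(C + 6)) - 1*(-1879)) = 3278 + ((2*(-12))*(2*(11 + 6)) - 1*(-1879)) = 3278 + (-48*17 + 1879) = 3278 + (-24*34 + 1879) = 3278 + (-816 + 1879) = 3278 + 1063 = 4341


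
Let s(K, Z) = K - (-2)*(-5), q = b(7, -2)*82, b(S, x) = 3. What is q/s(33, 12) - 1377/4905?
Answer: 130551/12535 ≈ 10.415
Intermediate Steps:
q = 246 (q = 3*82 = 246)
s(K, Z) = -10 + K (s(K, Z) = K - 1*10 = K - 10 = -10 + K)
q/s(33, 12) - 1377/4905 = 246/(-10 + 33) - 1377/4905 = 246/23 - 1377*1/4905 = 246*(1/23) - 153/545 = 246/23 - 153/545 = 130551/12535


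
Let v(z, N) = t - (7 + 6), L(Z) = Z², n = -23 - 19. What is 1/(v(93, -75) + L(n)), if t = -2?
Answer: 1/1749 ≈ 0.00057176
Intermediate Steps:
n = -42
v(z, N) = -15 (v(z, N) = -2 - (7 + 6) = -2 - 1*13 = -2 - 13 = -15)
1/(v(93, -75) + L(n)) = 1/(-15 + (-42)²) = 1/(-15 + 1764) = 1/1749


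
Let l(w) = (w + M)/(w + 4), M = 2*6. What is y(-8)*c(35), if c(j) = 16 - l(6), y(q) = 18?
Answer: 1278/5 ≈ 255.60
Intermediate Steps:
M = 12
l(w) = (12 + w)/(4 + w) (l(w) = (w + 12)/(w + 4) = (12 + w)/(4 + w))
c(j) = 71/5 (c(j) = 16 - (12 + 6)/(4 + 6) = 16 - 18/10 = 16 - 1*9/5 = 16 - 9/5 = 71/5)
y(-8)*c(35) = 18*(71/5) = 1278/5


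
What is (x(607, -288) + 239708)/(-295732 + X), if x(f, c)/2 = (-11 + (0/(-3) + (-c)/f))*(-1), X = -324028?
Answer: -72757767/188097160 ≈ -0.38681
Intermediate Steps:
x(f, c) = 22 + 2*c/f (x(f, c) = 2*((-11 + (0/(-3) + (-c)/f))*(-1)) = 2*((-11 + (0*(-1/3) - c/f))*(-1)) = 2*((-11 + (0 - c/f))*(-1)) = 2*((-11 - c/f)*(-1)) = 2*(11 + c/f) = 22 + 2*c/f)
(x(607, -288) + 239708)/(-295732 + X) = ((22 + 2*(-288)/607) + 239708)/(-295732 - 324028) = ((22 + 2*(-288)*(1/607)) + 239708)/(-619760) = ((22 - 576/607) + 239708)*(-1/619760) = (12778/607 + 239708)*(-1/619760) = (145515534/607)*(-1/619760) = -72757767/188097160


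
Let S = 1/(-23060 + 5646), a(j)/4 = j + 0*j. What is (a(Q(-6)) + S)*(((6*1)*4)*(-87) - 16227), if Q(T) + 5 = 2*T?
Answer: 21687762195/17414 ≈ 1.2454e+6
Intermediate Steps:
Q(T) = -5 + 2*T
a(j) = 4*j (a(j) = 4*(j + 0*j) = 4*(j + 0) = 4*j)
S = -1/17414 (S = 1/(-17414) = -1/17414 ≈ -5.7425e-5)
(a(Q(-6)) + S)*(((6*1)*4)*(-87) - 16227) = (4*(-5 + 2*(-6)) - 1/17414)*(((6*1)*4)*(-87) - 16227) = (4*(-5 - 12) - 1/17414)*((6*4)*(-87) - 16227) = (4*(-17) - 1/17414)*(24*(-87) - 16227) = (-68 - 1/17414)*(-2088 - 16227) = -1184153/17414*(-18315) = 21687762195/17414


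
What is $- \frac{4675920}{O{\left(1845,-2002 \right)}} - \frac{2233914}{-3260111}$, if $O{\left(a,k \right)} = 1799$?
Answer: $- \frac{15239999415834}{5864939689} \approx -2598.5$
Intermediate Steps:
$- \frac{4675920}{O{\left(1845,-2002 \right)}} - \frac{2233914}{-3260111} = - \frac{4675920}{1799} - \frac{2233914}{-3260111} = \left(-4675920\right) \frac{1}{1799} - - \frac{2233914}{3260111} = - \frac{4675920}{1799} + \frac{2233914}{3260111} = - \frac{15239999415834}{5864939689}$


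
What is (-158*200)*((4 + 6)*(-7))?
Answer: 2212000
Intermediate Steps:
(-158*200)*((4 + 6)*(-7)) = -316000*(-7) = -31600*(-70) = 2212000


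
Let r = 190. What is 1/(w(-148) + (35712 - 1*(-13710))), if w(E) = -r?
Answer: 1/49232 ≈ 2.0312e-5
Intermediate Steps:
w(E) = -190 (w(E) = -1*190 = -190)
1/(w(-148) + (35712 - 1*(-13710))) = 1/(-190 + (35712 - 1*(-13710))) = 1/(-190 + (35712 + 13710)) = 1/(-190 + 49422) = 1/49232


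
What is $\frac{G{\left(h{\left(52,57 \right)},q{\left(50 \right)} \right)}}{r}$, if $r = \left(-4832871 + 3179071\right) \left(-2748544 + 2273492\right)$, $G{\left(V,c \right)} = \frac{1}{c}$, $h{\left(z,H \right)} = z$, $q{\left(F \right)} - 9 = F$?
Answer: $\frac{1}{46352818858400} \approx 2.1574 \cdot 10^{-14}$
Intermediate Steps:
$q{\left(F \right)} = 9 + F$
$r = 785640997600$ ($r = \left(-1653800\right) \left(-475052\right) = 785640997600$)
$\frac{G{\left(h{\left(52,57 \right)},q{\left(50 \right)} \right)}}{r} = \frac{1}{\left(9 + 50\right) 785640997600} = \frac{1}{59} \cdot \frac{1}{785640997600} = \frac{1}{46352818858400}$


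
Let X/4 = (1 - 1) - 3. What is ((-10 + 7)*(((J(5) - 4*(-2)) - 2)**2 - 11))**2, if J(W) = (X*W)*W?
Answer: 67223525625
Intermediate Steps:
X = -12 (X = 4*((1 - 1) - 3) = 4*(0 - 3) = 4*(-3) = -12)
J(W) = -12*W**2 (J(W) = (-12*W)*W = -12*W**2)
((-10 + 7)*(((J(5) - 4*(-2)) - 2)**2 - 11))**2 = ((-10 + 7)*(((-12*5**2 - 4*(-2)) - 2)**2 - 11))**2 = (-3*(((-12*25 + 8) - 2)**2 - 11))**2 = (-3*(((-300 + 8) - 2)**2 - 11))**2 = (-3*((-292 - 2)**2 - 11))**2 = (-3*((-294)**2 - 11))**2 = (-3*(86436 - 11))**2 = (-3*86425)**2 = (-259275)**2 = 67223525625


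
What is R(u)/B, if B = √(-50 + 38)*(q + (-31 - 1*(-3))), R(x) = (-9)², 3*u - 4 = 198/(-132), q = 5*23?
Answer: -9*I*√3/58 ≈ -0.26877*I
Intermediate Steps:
q = 115
u = ⅚ (u = 4/3 + (198/(-132))/3 = 4/3 + (198*(-1/132))/3 = 4/3 + (⅓)*(-3/2) = 4/3 - ½ = ⅚ ≈ 0.83333)
R(x) = 81
B = 174*I*√3 (B = √(-50 + 38)*(115 + (-31 - 1*(-3))) = √(-12)*(115 + (-31 + 3)) = (2*I*√3)*(115 - 28) = (2*I*√3)*87 = 174*I*√3 ≈ 301.38*I)
R(u)/B = 81/((174*I*√3)) = 81*(-I*√3/522) = -9*I*√3/58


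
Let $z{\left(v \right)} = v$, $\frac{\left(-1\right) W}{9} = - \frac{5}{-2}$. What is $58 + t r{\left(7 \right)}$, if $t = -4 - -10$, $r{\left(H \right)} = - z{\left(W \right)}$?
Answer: $193$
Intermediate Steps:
$W = - \frac{45}{2}$ ($W = - 9 \left(- \frac{5}{-2}\right) = - 9 \left(\left(-5\right) \left(- \frac{1}{2}\right)\right) = \left(-9\right) \frac{5}{2} = - \frac{45}{2} \approx -22.5$)
$r{\left(H \right)} = \frac{45}{2}$ ($r{\left(H \right)} = \left(-1\right) \left(- \frac{45}{2}\right) = \frac{45}{2}$)
$t = 6$ ($t = -4 + 10 = 6$)
$58 + t r{\left(7 \right)} = 58 + 6 \cdot \frac{45}{2} = 58 + 135 = 193$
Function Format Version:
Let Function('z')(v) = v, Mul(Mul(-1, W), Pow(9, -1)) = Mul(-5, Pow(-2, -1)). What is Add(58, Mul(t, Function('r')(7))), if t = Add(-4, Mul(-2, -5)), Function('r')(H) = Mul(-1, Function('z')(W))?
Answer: 193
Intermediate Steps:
W = Rational(-45, 2) (W = Mul(-9, Mul(-5, Pow(-2, -1))) = Mul(-9, Mul(-5, Rational(-1, 2))) = Mul(-9, Rational(5, 2)) = Rational(-45, 2) ≈ -22.500)
Function('r')(H) = Rational(45, 2) (Function('r')(H) = Mul(-1, Rational(-45, 2)) = Rational(45, 2))
t = 6 (t = Add(-4, 10) = 6)
Add(58, Mul(t, Function('r')(7))) = Add(58, Mul(6, Rational(45, 2))) = Add(58, 135) = 193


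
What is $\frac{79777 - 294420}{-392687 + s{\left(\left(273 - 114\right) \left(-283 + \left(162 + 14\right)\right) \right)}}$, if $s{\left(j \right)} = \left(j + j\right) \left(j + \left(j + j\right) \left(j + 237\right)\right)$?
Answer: $\frac{214643}{19422148816925} \approx 1.1051 \cdot 10^{-8}$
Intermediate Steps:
$s{\left(j \right)} = 2 j \left(j + 2 j \left(237 + j\right)\right)$
$\frac{79777 - 294420}{-392687 + s{\left(\left(273 - 114\right) \left(-283 + \left(162 + 14\right)\right) \right)}} = \frac{79777 - 294420}{-392687 + \left(\left(273 - 114\right) \left(-283 + \left(162 + 14\right)\right)\right)^{2} \left(950 + 4 \left(273 - 114\right) \left(-283 + \left(162 + 14\right)\right)\right)} = - \frac{214643}{-392687 + \left(159 \left(-283 + 176\right)\right)^{2} \left(950 + 4 \cdot 159 \left(-283 + 176\right)\right)} = - \frac{214643}{-392687 + \left(159 \left(-107\right)\right)^{2} \left(950 + 4 \cdot 159 \left(-107\right)\right)} = - \frac{214643}{-392687 + \left(-17013\right)^{2} \left(950 + 4 \left(-17013\right)\right)} = - \frac{214643}{-392687 + 289442169 \left(950 - 68052\right)} = - \frac{214643}{-392687 + 289442169 \left(-67102\right)} = - \frac{214643}{-392687 - 19422148424238} = - \frac{214643}{-19422148816925} = \left(-214643\right) \left(- \frac{1}{19422148816925}\right) = \frac{214643}{19422148816925}$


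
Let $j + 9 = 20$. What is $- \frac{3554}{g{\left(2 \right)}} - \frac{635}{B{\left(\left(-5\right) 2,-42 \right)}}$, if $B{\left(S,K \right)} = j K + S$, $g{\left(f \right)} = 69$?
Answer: $- \frac{1633673}{32568} \approx -50.162$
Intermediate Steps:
$j = 11$ ($j = -9 + 20 = 11$)
$B{\left(S,K \right)} = S + 11 K$ ($B{\left(S,K \right)} = 11 K + S = S + 11 K$)
$- \frac{3554}{g{\left(2 \right)}} - \frac{635}{B{\left(\left(-5\right) 2,-42 \right)}} = - \frac{3554}{69} - \frac{635}{\left(-5\right) 2 + 11 \left(-42\right)} = \left(-3554\right) \frac{1}{69} - \frac{635}{-10 - 462} = - \frac{3554}{69} - \frac{635}{-472} = - \frac{3554}{69} - - \frac{635}{472} = - \frac{3554}{69} + \frac{635}{472} = - \frac{1633673}{32568}$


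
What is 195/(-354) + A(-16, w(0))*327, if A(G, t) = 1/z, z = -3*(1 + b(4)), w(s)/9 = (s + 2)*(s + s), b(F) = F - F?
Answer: -12927/118 ≈ -109.55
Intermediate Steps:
b(F) = 0
w(s) = 18*s*(2 + s) (w(s) = 9*((s + 2)*(s + s)) = 9*((2 + s)*(2*s)) = 9*(2*s*(2 + s)) = 18*s*(2 + s))
z = -3 (z = -3*(1 + 0) = -3*1 = -3)
A(G, t) = -⅓ (A(G, t) = 1/(-3) = -⅓)
195/(-354) + A(-16, w(0))*327 = 195/(-354) - ⅓*327 = 195*(-1/354) - 109 = -65/118 - 109 = -12927/118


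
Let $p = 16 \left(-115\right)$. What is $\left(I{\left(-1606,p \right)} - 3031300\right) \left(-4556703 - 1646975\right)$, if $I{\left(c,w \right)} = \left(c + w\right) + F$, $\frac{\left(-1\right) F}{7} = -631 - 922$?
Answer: $18759146812250$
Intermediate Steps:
$F = 10871$ ($F = - 7 \left(-631 - 922\right) = \left(-7\right) \left(-1553\right) = 10871$)
$p = -1840$
$I{\left(c,w \right)} = 10871 + c + w$ ($I{\left(c,w \right)} = \left(c + w\right) + 10871 = 10871 + c + w$)
$\left(I{\left(-1606,p \right)} - 3031300\right) \left(-4556703 - 1646975\right) = \left(\left(10871 - 1606 - 1840\right) - 3031300\right) \left(-4556703 - 1646975\right) = \left(7425 - 3031300\right) \left(-4556703 - 1646975\right) = \left(-3023875\right) \left(-6203678\right) = 18759146812250$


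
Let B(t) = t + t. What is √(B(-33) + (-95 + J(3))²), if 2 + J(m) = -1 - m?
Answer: √10135 ≈ 100.67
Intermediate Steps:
J(m) = -3 - m (J(m) = -2 + (-1 - m) = -3 - m)
B(t) = 2*t
√(B(-33) + (-95 + J(3))²) = √(2*(-33) + (-95 + (-3 - 1*3))²) = √(-66 + (-95 + (-3 - 3))²) = √(-66 + (-95 - 6)²) = √(-66 + (-101)²) = √(-66 + 10201) = √10135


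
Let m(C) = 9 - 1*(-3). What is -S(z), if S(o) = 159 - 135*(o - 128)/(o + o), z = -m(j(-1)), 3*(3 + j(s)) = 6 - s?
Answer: 1257/2 ≈ 628.50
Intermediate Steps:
j(s) = -1 - s/3 (j(s) = -3 + (6 - s)/3 = -3 + (2 - s/3) = -1 - s/3)
m(C) = 12 (m(C) = 9 + 3 = 12)
z = -12 (z = -1*12 = -12)
S(o) = 159 - 135*(-128 + o)/(2*o)
-S(z) = -(183/2 + 8640/(-12)) = -(183/2 + 8640*(-1/12)) = -(183/2 - 720) = -1*(-1257/2) = 1257/2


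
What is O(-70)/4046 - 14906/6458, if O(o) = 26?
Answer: -15035442/6532267 ≈ -2.3017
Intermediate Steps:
O(-70)/4046 - 14906/6458 = 26/4046 - 14906/6458 = 26*(1/4046) - 14906*1/6458 = 13/2023 - 7453/3229 = -15035442/6532267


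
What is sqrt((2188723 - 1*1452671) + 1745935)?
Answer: sqrt(2481987) ≈ 1575.4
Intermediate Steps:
sqrt((2188723 - 1*1452671) + 1745935) = sqrt((2188723 - 1452671) + 1745935) = sqrt(736052 + 1745935) = sqrt(2481987)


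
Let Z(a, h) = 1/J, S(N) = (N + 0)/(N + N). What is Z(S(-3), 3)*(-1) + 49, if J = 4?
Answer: 195/4 ≈ 48.750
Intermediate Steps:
S(N) = ½ (S(N) = N/((2*N)) = N*(1/(2*N)) = ½)
Z(a, h) = ¼ (Z(a, h) = 1/4 = ¼)
Z(S(-3), 3)*(-1) + 49 = (¼)*(-1) + 49 = -¼ + 49 = 195/4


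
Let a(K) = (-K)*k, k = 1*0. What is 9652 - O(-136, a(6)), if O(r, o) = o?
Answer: 9652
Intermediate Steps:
k = 0
a(K) = 0 (a(K) = -K*0 = 0)
9652 - O(-136, a(6)) = 9652 - 1*0 = 9652 + 0 = 9652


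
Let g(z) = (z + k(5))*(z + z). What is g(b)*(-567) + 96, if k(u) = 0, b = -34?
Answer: -1310808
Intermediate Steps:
g(z) = 2*z² (g(z) = (z + 0)*(z + z) = z*(2*z) = 2*z²)
g(b)*(-567) + 96 = (2*(-34)²)*(-567) + 96 = (2*1156)*(-567) + 96 = 2312*(-567) + 96 = -1310904 + 96 = -1310808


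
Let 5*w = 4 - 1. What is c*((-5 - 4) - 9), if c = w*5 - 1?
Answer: -36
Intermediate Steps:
w = 3/5 (w = (4 - 1)/5 = (1/5)*3 = 3/5 ≈ 0.60000)
c = 2 (c = (3/5)*5 - 1 = 3 - 1 = 2)
c*((-5 - 4) - 9) = 2*((-5 - 4) - 9) = 2*(-9 - 9) = 2*(-18) = -36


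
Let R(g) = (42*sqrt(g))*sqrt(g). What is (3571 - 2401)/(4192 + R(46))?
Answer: 585/3062 ≈ 0.19105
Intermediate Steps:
R(g) = 42*g
(3571 - 2401)/(4192 + R(46)) = (3571 - 2401)/(4192 + 42*46) = 1170/(4192 + 1932) = 1170/6124 = 1170*(1/6124) = 585/3062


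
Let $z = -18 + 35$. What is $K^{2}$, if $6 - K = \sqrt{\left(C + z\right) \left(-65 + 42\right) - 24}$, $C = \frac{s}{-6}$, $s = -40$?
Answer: $\frac{\left(18 - i \sqrt{5115}\right)^{2}}{9} \approx -532.33 - 286.08 i$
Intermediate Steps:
$z = 17$
$C = \frac{20}{3}$ ($C = - \frac{40}{-6} = \left(-40\right) \left(- \frac{1}{6}\right) = \frac{20}{3} \approx 6.6667$)
$K = 6 - \frac{i \sqrt{5115}}{3}$ ($K = 6 - \sqrt{\left(\frac{20}{3} + 17\right) \left(-65 + 42\right) - 24} = 6 - \sqrt{\frac{71}{3} \left(-23\right) - 24} = 6 - \sqrt{- \frac{1633}{3} - 24} = 6 - \sqrt{- \frac{1705}{3}} = 6 - \frac{i \sqrt{5115}}{3} \approx 6.0 - 23.84 i$)
$K^{2} = \left(6 - \frac{i \sqrt{5115}}{3}\right)^{2}$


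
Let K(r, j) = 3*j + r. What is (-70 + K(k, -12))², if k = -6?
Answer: 12544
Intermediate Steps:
K(r, j) = r + 3*j
(-70 + K(k, -12))² = (-70 + (-6 + 3*(-12)))² = (-70 + (-6 - 36))² = (-70 - 42)² = (-112)² = 12544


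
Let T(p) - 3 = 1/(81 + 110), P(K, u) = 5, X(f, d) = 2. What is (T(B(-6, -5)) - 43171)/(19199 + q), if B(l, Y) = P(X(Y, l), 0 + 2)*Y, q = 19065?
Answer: -8245087/7308424 ≈ -1.1282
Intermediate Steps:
B(l, Y) = 5*Y
T(p) = 574/191 (T(p) = 3 + 1/(81 + 110) = 3 + 1/191 = 574/191)
(T(B(-6, -5)) - 43171)/(19199 + q) = (574/191 - 43171)/(19199 + 19065) = -8245087/191/38264 = -8245087/191*1/38264 = -8245087/7308424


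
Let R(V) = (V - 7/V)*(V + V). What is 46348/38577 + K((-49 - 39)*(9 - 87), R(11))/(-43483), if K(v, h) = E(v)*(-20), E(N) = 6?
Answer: 16694044/13863171 ≈ 1.2042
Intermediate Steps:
R(V) = 2*V*(V - 7/V) (R(V) = (V - 7/V)*(2*V) = 2*V*(V - 7/V))
K(v, h) = -120 (K(v, h) = 6*(-20) = -120)
46348/38577 + K((-49 - 39)*(9 - 87), R(11))/(-43483) = 46348/38577 - 120/(-43483) = 46348*(1/38577) - 120*(-1/43483) = 46348/38577 + 120/43483 = 16694044/13863171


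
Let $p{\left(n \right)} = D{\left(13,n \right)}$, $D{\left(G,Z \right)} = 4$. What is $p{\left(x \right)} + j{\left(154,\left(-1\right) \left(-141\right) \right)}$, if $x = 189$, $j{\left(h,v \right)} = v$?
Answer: $145$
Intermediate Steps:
$p{\left(n \right)} = 4$
$p{\left(x \right)} + j{\left(154,\left(-1\right) \left(-141\right) \right)} = 4 - -141 = 4 + 141 = 145$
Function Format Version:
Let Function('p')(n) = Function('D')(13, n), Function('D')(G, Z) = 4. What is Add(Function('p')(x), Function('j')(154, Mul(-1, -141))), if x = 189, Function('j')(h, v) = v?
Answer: 145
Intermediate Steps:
Function('p')(n) = 4
Add(Function('p')(x), Function('j')(154, Mul(-1, -141))) = Add(4, Mul(-1, -141)) = Add(4, 141) = 145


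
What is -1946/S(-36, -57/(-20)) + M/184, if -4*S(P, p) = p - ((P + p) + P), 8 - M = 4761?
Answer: 136255/1656 ≈ 82.280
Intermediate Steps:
M = -4753 (M = 8 - 1*4761 = 8 - 4761 = -4753)
S(P, p) = P/2 (S(P, p) = -(p - ((P + p) + P))/4 = -(p - (p + 2*P))/4 = -(p + (-p - 2*P))/4 = -(-1)*P/2 = P/2)
-1946/S(-36, -57/(-20)) + M/184 = -1946/((½)*(-36)) - 4753/184 = -1946/(-18) - 4753*1/184 = -1946*(-1/18) - 4753/184 = 973/9 - 4753/184 = 136255/1656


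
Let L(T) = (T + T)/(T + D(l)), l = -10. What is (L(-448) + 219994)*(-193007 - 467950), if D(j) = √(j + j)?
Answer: -2432237877065854/16727 - 98702912*I*√5/16727 ≈ -1.4541e+11 - 13195.0*I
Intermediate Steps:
D(j) = √2*√j (D(j) = √(2*j) = √2*√j)
L(T) = 2*T/(T + 2*I*√5) (L(T) = (T + T)/(T + √2*√(-10)) = (2*T)/(T + √2*(I*√10)) = (2*T)/(T + 2*I*√5) = 2*T/(T + 2*I*√5))
(L(-448) + 219994)*(-193007 - 467950) = (2*(-448)/(-448 + 2*I*√5) + 219994)*(-193007 - 467950) = (-896/(-448 + 2*I*√5) + 219994)*(-660957) = (219994 - 896/(-448 + 2*I*√5))*(-660957) = -145406574258 + 592217472/(-448 + 2*I*√5)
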